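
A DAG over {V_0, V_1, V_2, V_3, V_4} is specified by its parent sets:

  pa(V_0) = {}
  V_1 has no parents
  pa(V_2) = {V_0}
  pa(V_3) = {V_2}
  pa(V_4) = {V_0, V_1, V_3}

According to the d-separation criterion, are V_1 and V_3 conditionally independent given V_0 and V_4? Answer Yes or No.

No

2 paths connect V_1 and V_3; each must be blocked for d-separation to hold:
Path 1: V_1 → V_4 ← V_0 → V_2 → V_3
  V_0 is a fork here and V_0 is conditioned on, so the path is blocked at V_0.
Path 2: V_1 → V_4 ← V_3
  V_4 is a collider and V_4 is conditioned on, which opens it — no node blocks this path, so it is active.
Because an active path exists, V_1 and V_3 are not d-separated.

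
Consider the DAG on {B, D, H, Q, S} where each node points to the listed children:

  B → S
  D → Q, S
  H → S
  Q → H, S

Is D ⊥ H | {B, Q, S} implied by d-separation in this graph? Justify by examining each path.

We examine all 4 paths between D and H:
Path 1: D → S ← H
  S is a collider and S is conditioned on, which opens it — no node blocks this path, so it is active.
Path 2: D → S ← Q → H
  Q is a fork here and Q is conditioned on, so the path is blocked at Q.
Path 3: D → Q → S ← H
  Q is a chain here and Q is conditioned on, so the path is blocked at Q.
Path 4: D → Q → H
  Q is a chain here and Q is conditioned on, so the path is blocked at Q.
Because an active path exists, D and H are not d-separated.

No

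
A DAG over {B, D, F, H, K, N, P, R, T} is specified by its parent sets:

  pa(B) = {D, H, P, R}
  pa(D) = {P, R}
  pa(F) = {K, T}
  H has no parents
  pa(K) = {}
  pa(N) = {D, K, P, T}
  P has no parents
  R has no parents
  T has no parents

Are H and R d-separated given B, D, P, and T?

There are 4 undirected paths between H and R; checking each against the conditioning set {B, D, P, T}:
  1. H → B ← R — B:collider[open] ⇒ active
  2. H → B ← P → N ← D ← R — B:collider[open]; P:fork[blocks]; N:collider[blocks]; D:chain[blocks] ⇒ blocked
  3. H → B ← P → D ← R — B:collider[open]; P:fork[blocks]; D:collider[open] ⇒ blocked
  4. H → B ← D ← R — B:collider[open]; D:chain[blocks] ⇒ blocked
Because an active path exists, H and R are not d-separated.

No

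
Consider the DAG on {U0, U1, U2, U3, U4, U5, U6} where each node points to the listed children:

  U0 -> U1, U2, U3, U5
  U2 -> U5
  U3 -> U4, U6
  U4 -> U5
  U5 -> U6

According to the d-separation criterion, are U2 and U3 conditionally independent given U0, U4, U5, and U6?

Yes

6 paths connect U2 and U3; each must be blocked for d-separation to hold:
Path 1: U2 ← U0 → U5 ← U4 ← U3
  U0 is a fork here and U0 is conditioned on, so the path is blocked at U0.
Path 2: U2 ← U0 → U5 → U6 ← U3
  U0 is a fork here and U0 is conditioned on, so the path is blocked at U0.
Path 3: U2 ← U0 → U3
  U0 is a fork here and U0 is conditioned on, so the path is blocked at U0.
Path 4: U2 → U5 ← U0 → U3
  U0 is a fork here and U0 is conditioned on, so the path is blocked at U0.
Path 5: U2 → U5 ← U4 ← U3
  U4 is a chain here and U4 is conditioned on, so the path is blocked at U4.
Path 6: U2 → U5 → U6 ← U3
  U5 is a chain here and U5 is conditioned on, so the path is blocked at U5.
Since every path is blocked, d-separation holds.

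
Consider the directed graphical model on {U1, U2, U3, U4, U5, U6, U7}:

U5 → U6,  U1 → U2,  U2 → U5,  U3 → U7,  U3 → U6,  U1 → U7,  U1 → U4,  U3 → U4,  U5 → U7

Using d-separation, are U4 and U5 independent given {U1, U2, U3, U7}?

Yes — U4 and U5 are d-separated given {U1, U2, U3, U7}.

Enumerating the 6 paths from U4 to U5 and testing each for blocking by {U1, U2, U3, U7}:
Path 1: U4 ← U1 → U7 ← U5
  U1 is a fork here and U1 is conditioned on, so the path is blocked at U1.
Path 2: U4 ← U1 → U7 ← U3 → U6 ← U5
  U1 is a fork here and U1 is conditioned on, so the path is blocked at U1.
Path 3: U4 ← U1 → U2 → U5
  U1 is a fork here and U1 is conditioned on, so the path is blocked at U1.
Path 4: U4 ← U3 → U7 ← U1 → U2 → U5
  U3 is a fork here and U3 is conditioned on, so the path is blocked at U3.
Path 5: U4 ← U3 → U7 ← U5
  U3 is a fork here and U3 is conditioned on, so the path is blocked at U3.
Path 6: U4 ← U3 → U6 ← U5
  U3 is a fork here and U3 is conditioned on, so the path is blocked at U3.
Since every path is blocked, d-separation holds.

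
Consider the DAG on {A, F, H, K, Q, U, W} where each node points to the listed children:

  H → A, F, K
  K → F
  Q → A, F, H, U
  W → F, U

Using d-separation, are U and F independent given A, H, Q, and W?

Enumerating the 6 paths from U to F and testing each for blocking by {A, H, Q, W}:
Path 1: U ← Q → A ← H → K → F
  Q is a fork here and Q is conditioned on, so the path is blocked at Q.
Path 2: U ← Q → A ← H → F
  Q is a fork here and Q is conditioned on, so the path is blocked at Q.
Path 3: U ← Q → H → K → F
  Q is a fork here and Q is conditioned on, so the path is blocked at Q.
Path 4: U ← Q → H → F
  Q is a fork here and Q is conditioned on, so the path is blocked at Q.
Path 5: U ← Q → F
  Q is a fork here and Q is conditioned on, so the path is blocked at Q.
Path 6: U ← W → F
  W is a fork here and W is conditioned on, so the path is blocked at W.
All paths are blocked; U ⊥ F | {A, H, Q, W} holds.

Yes — U and F are d-separated given {A, H, Q, W}.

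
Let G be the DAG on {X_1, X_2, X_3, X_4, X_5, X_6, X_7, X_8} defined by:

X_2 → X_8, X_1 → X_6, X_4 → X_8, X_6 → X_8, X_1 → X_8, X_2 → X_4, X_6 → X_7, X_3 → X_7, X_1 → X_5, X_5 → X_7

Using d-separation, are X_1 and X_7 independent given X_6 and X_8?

No

We examine all 3 paths between X_1 and X_7:
Path 1: X_1 → X_5 → X_7
  X_5 is a chain and X_5 is not conditioned on — no node blocks this path, so it is active.
Path 2: X_1 → X_6 → X_7
  X_6 is a chain here and X_6 is conditioned on, so the path is blocked at X_6.
Path 3: X_1 → X_8 ← X_6 → X_7
  X_6 is a fork here and X_6 is conditioned on, so the path is blocked at X_6.
Since the path X_1 → X_5 → X_7 is active, X_1 and X_7 are not d-separated given {X_6, X_8}.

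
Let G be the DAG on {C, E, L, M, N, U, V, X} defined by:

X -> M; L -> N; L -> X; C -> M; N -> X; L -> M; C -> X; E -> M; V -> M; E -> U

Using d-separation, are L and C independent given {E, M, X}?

There are 6 undirected paths between L and C; checking each against the conditioning set {E, M, X}:
Path 1: L → M ← C
  M is a collider and M is conditioned on, which opens it — no node blocks this path, so it is active.
Path 2: L → M ← X ← C
  X is a chain here and X is conditioned on, so the path is blocked at X.
Path 3: L → X → M ← C
  X is a chain here and X is conditioned on, so the path is blocked at X.
Path 4: L → X ← C
  X is a collider and X is conditioned on, which opens it — no node blocks this path, so it is active.
Path 5: L → N → X → M ← C
  X is a chain here and X is conditioned on, so the path is blocked at X.
Path 6: L → N → X ← C
  N is a chain and N is not conditioned on; X is a collider and X is conditioned on, which opens it — no node blocks this path, so it is active.
At least one path is unblocked, so d-separation fails.

No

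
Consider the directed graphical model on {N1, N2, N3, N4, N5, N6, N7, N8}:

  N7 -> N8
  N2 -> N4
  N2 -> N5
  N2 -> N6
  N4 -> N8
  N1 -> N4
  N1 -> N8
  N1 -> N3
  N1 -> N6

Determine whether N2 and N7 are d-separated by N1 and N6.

Yes

There are 4 undirected paths between N2 and N7; checking each against the conditioning set {N1, N6}:
Path 1: N2 → N6 ← N1 → N8 ← N7
  N1 is a fork here and N1 is conditioned on, so the path is blocked at N1.
Path 2: N2 → N6 ← N1 → N4 → N8 ← N7
  N1 is a fork here and N1 is conditioned on, so the path is blocked at N1.
Path 3: N2 → N4 ← N1 → N8 ← N7
  N4 is a collider here and neither N4 nor any of its descendants is conditioned on, so the collider stays closed — the path is blocked at N4.
Path 4: N2 → N4 → N8 ← N7
  N8 is a collider here and neither N8 nor any of its descendants is conditioned on, so the collider stays closed — the path is blocked at N8.
All paths are blocked; N2 ⊥ N7 | {N1, N6} holds.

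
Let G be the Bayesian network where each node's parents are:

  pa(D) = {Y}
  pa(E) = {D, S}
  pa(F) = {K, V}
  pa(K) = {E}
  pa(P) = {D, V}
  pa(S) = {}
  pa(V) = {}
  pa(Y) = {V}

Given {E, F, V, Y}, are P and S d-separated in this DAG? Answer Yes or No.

No

Enumerating the 4 paths from P to S and testing each for blocking by {E, F, V, Y}:
  1. P ← D → E ← S — D:fork[open]; E:collider[open] ⇒ active
  2. P ← D ← Y ← V → F ← K ← E ← S — D:chain[open]; Y:chain[blocks]; V:fork[blocks]; F:collider[open]; K:chain[open]; E:chain[blocks] ⇒ blocked
  3. P ← V → Y → D → E ← S — V:fork[blocks]; Y:chain[blocks]; D:chain[open]; E:collider[open] ⇒ blocked
  4. P ← V → F ← K ← E ← S — V:fork[blocks]; F:collider[open]; K:chain[open]; E:chain[blocks] ⇒ blocked
Since the path P ← D → E ← S is active, P and S are not d-separated given {E, F, V, Y}.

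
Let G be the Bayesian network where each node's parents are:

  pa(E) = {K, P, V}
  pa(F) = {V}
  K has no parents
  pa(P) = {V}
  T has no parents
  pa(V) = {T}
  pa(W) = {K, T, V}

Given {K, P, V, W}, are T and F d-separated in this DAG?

There are 4 undirected paths between T and F; checking each against the conditioning set {K, P, V, W}:
Path 1: T → V → F
  V is a chain here and V is conditioned on, so the path is blocked at V.
Path 2: T → W ← V → F
  V is a fork here and V is conditioned on, so the path is blocked at V.
Path 3: T → W ← K → E ← V → F
  K is a fork here and K is conditioned on, so the path is blocked at K.
Path 4: T → W ← K → E ← P ← V → F
  K is a fork here and K is conditioned on, so the path is blocked at K.
Every path is blocked, so T and F are d-separated given {K, P, V, W}.

Yes — T and F are d-separated given {K, P, V, W}.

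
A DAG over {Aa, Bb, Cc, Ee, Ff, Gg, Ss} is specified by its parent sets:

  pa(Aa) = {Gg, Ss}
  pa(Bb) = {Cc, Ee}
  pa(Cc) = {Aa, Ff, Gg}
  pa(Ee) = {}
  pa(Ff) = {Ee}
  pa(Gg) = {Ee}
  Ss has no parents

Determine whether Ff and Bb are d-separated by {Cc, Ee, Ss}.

There are 6 undirected paths between Ff and Bb; checking each against the conditioning set {Cc, Ee, Ss}:
Path 1: Ff → Cc ← Gg ← Ee → Bb
  Ee is a fork here and Ee is conditioned on, so the path is blocked at Ee.
Path 2: Ff → Cc → Bb
  Cc is a chain here and Cc is conditioned on, so the path is blocked at Cc.
Path 3: Ff → Cc ← Aa ← Gg ← Ee → Bb
  Ee is a fork here and Ee is conditioned on, so the path is blocked at Ee.
Path 4: Ff ← Ee → Gg → Cc → Bb
  Ee is a fork here and Ee is conditioned on, so the path is blocked at Ee.
Path 5: Ff ← Ee → Gg → Aa → Cc → Bb
  Ee is a fork here and Ee is conditioned on, so the path is blocked at Ee.
Path 6: Ff ← Ee → Bb
  Ee is a fork here and Ee is conditioned on, so the path is blocked at Ee.
Since every path is blocked, d-separation holds.

Yes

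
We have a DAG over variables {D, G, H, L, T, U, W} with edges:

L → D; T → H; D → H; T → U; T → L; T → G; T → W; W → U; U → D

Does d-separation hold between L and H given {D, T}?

There are 6 undirected paths between L and H; checking each against the conditioning set {D, T}:
Path 1: L → D ← U ← T → H
  T is a fork here and T is conditioned on, so the path is blocked at T.
Path 2: L → D ← U ← W ← T → H
  T is a fork here and T is conditioned on, so the path is blocked at T.
Path 3: L → D → H
  D is a chain here and D is conditioned on, so the path is blocked at D.
Path 4: L ← T → U → D → H
  T is a fork here and T is conditioned on, so the path is blocked at T.
Path 5: L ← T → H
  T is a fork here and T is conditioned on, so the path is blocked at T.
Path 6: L ← T → W → U → D → H
  T is a fork here and T is conditioned on, so the path is blocked at T.
Since every path is blocked, d-separation holds.

Yes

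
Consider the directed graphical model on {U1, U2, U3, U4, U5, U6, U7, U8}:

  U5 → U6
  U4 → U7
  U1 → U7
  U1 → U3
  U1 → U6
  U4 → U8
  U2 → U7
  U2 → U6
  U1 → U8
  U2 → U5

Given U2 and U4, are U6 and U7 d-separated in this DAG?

We examine all 4 paths between U6 and U7:
Path 1: U6 ← U2 → U7
  U2 is a fork here and U2 is conditioned on, so the path is blocked at U2.
Path 2: U6 ← U1 → U8 ← U4 → U7
  U8 is a collider here and neither U8 nor any of its descendants is conditioned on, so the collider stays closed — the path is blocked at U8.
Path 3: U6 ← U1 → U7
  U1 is a fork and U1 is not conditioned on — no node blocks this path, so it is active.
Path 4: U6 ← U5 ← U2 → U7
  U2 is a fork here and U2 is conditioned on, so the path is blocked at U2.
Because an active path exists, U6 and U7 are not d-separated.

No — U6 and U7 are not d-separated given {U2, U4}.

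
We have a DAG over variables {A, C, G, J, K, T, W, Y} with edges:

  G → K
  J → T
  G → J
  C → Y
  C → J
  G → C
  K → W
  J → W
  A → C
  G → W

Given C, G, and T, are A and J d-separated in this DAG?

Yes

4 paths connect A and J; each must be blocked for d-separation to hold:
  1. A → C → J — C:chain[blocks] ⇒ blocked
  2. A → C ← G → J — C:collider[open]; G:fork[blocks] ⇒ blocked
  3. A → C ← G → W ← J — C:collider[open]; G:fork[blocks]; W:collider[blocks] ⇒ blocked
  4. A → C ← G → K → W ← J — C:collider[open]; G:fork[blocks]; K:chain[open]; W:collider[blocks] ⇒ blocked
All paths are blocked; A ⊥ J | {C, G, T} holds.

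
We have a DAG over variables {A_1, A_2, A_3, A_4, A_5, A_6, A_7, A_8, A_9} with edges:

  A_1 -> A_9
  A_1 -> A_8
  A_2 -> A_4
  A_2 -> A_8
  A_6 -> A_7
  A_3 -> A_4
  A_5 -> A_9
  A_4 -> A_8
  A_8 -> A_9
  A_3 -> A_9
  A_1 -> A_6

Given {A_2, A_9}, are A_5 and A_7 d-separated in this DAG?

There are 4 undirected paths between A_5 and A_7; checking each against the conditioning set {A_2, A_9}:
Path 1: A_5 → A_9 ← A_8 ← A_1 → A_6 → A_7
  A_9 is a collider and A_9 is conditioned on, which opens it; A_8 is a chain and A_8 is not conditioned on; A_1 is a fork and A_1 is not conditioned on; A_6 is a chain and A_6 is not conditioned on — no node blocks this path, so it is active.
Path 2: A_5 → A_9 ← A_3 → A_4 → A_8 ← A_1 → A_6 → A_7
  A_9 is a collider and A_9 is conditioned on, which opens it; A_3 is a fork and A_3 is not conditioned on; A_4 is a chain and A_4 is not conditioned on; A_8 is a collider and its descendant A_9 is conditioned on, which opens it; A_1 is a fork and A_1 is not conditioned on; A_6 is a chain and A_6 is not conditioned on — no node blocks this path, so it is active.
Path 3: A_5 → A_9 ← A_3 → A_4 ← A_2 → A_8 ← A_1 → A_6 → A_7
  A_2 is a fork here and A_2 is conditioned on, so the path is blocked at A_2.
Path 4: A_5 → A_9 ← A_1 → A_6 → A_7
  A_9 is a collider and A_9 is conditioned on, which opens it; A_1 is a fork and A_1 is not conditioned on; A_6 is a chain and A_6 is not conditioned on — no node blocks this path, so it is active.
Since the path A_5 → A_9 ← A_8 ← A_1 → A_6 → A_7 is active, A_5 and A_7 are not d-separated given {A_2, A_9}.

No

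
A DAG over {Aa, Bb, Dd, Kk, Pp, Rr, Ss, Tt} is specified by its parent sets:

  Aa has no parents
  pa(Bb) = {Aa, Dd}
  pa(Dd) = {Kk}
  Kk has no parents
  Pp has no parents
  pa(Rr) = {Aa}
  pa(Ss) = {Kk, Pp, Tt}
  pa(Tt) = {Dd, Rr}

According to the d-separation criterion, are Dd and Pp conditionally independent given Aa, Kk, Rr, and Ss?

Enumerating the 3 paths from Dd to Pp and testing each for blocking by {Aa, Kk, Rr, Ss}:
  1. Dd ← Kk → Ss ← Pp — Kk:fork[blocks]; Ss:collider[open] ⇒ blocked
  2. Dd → Tt → Ss ← Pp — Tt:chain[open]; Ss:collider[open] ⇒ active
  3. Dd → Bb ← Aa → Rr → Tt → Ss ← Pp — Bb:collider[blocks]; Aa:fork[blocks]; Rr:chain[blocks]; Tt:chain[open]; Ss:collider[open] ⇒ blocked
Since the path Dd → Tt → Ss ← Pp is active, Dd and Pp are not d-separated given {Aa, Kk, Rr, Ss}.

No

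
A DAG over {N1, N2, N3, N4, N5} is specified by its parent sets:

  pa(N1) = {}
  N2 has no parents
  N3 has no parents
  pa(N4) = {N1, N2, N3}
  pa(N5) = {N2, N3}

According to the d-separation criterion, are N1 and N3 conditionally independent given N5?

Yes — N1 and N3 are d-separated given {N5}.

Enumerating the 2 paths from N1 to N3 and testing each for blocking by {N5}:
Path 1: N1 → N4 ← N3
  N4 is a collider here and neither N4 nor any of its descendants is conditioned on, so the collider stays closed — the path is blocked at N4.
Path 2: N1 → N4 ← N2 → N5 ← N3
  N4 is a collider here and neither N4 nor any of its descendants is conditioned on, so the collider stays closed — the path is blocked at N4.
Since every path is blocked, d-separation holds.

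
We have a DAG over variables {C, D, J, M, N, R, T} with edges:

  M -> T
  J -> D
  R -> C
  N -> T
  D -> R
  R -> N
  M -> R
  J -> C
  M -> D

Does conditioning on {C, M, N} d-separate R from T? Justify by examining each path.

Yes

Enumerating the 4 paths from R to T and testing each for blocking by {C, M, N}:
Path 1: R → N → T
  N is a chain here and N is conditioned on, so the path is blocked at N.
Path 2: R ← D ← M → T
  M is a fork here and M is conditioned on, so the path is blocked at M.
Path 3: R ← M → T
  M is a fork here and M is conditioned on, so the path is blocked at M.
Path 4: R → C ← J → D ← M → T
  M is a fork here and M is conditioned on, so the path is blocked at M.
Every path is blocked, so R and T are d-separated given {C, M, N}.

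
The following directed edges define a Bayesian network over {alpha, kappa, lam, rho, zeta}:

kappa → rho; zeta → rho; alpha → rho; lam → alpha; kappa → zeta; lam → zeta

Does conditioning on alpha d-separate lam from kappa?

Yes

4 paths connect lam and kappa; each must be blocked for d-separation to hold:
  1. lam → zeta → rho ← kappa — zeta:chain[open]; rho:collider[blocks] ⇒ blocked
  2. lam → zeta ← kappa — zeta:collider[blocks] ⇒ blocked
  3. lam → alpha → rho ← zeta ← kappa — alpha:chain[blocks]; rho:collider[blocks]; zeta:chain[open] ⇒ blocked
  4. lam → alpha → rho ← kappa — alpha:chain[blocks]; rho:collider[blocks] ⇒ blocked
All paths are blocked; lam ⊥ kappa | {alpha} holds.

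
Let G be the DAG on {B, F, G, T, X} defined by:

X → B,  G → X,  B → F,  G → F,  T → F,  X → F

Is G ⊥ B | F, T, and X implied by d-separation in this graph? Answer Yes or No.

We examine all 4 paths between G and B:
Path 1: G → F ← X → B
  X is a fork here and X is conditioned on, so the path is blocked at X.
Path 2: G → F ← B
  F is a collider and F is conditioned on, which opens it — no node blocks this path, so it is active.
Path 3: G → X → F ← B
  X is a chain here and X is conditioned on, so the path is blocked at X.
Path 4: G → X → B
  X is a chain here and X is conditioned on, so the path is blocked at X.
Since the path G → F ← B is active, G and B are not d-separated given {F, T, X}.

No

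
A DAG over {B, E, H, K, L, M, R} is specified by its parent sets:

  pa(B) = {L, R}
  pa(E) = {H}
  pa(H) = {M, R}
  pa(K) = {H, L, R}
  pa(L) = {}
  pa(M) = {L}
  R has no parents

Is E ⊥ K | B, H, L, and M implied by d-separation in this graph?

Yes — E and K are d-separated given {B, H, L, M}.

Enumerating the 5 paths from E to K and testing each for blocking by {B, H, L, M}:
Path 1: E ← H ← M ← L → B ← R → K
  H is a chain here and H is conditioned on, so the path is blocked at H.
Path 2: E ← H ← M ← L → K
  H is a chain here and H is conditioned on, so the path is blocked at H.
Path 3: E ← H → K
  H is a fork here and H is conditioned on, so the path is blocked at H.
Path 4: E ← H ← R → B ← L → K
  H is a chain here and H is conditioned on, so the path is blocked at H.
Path 5: E ← H ← R → K
  H is a chain here and H is conditioned on, so the path is blocked at H.
Every path is blocked, so E and K are d-separated given {B, H, L, M}.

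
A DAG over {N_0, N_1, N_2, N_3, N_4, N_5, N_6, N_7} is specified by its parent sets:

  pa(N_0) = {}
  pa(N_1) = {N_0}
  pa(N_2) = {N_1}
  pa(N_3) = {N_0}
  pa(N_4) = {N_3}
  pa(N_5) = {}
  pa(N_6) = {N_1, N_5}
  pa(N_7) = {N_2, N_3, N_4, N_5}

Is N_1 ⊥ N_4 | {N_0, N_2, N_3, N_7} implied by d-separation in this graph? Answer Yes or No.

Yes — N_1 and N_4 are d-separated given {N_0, N_2, N_3, N_7}.

Enumerating the 6 paths from N_1 to N_4 and testing each for blocking by {N_0, N_2, N_3, N_7}:
Path 1: N_1 → N_2 → N_7 ← N_4
  N_2 is a chain here and N_2 is conditioned on, so the path is blocked at N_2.
Path 2: N_1 → N_2 → N_7 ← N_3 → N_4
  N_2 is a chain here and N_2 is conditioned on, so the path is blocked at N_2.
Path 3: N_1 ← N_0 → N_3 → N_4
  N_0 is a fork here and N_0 is conditioned on, so the path is blocked at N_0.
Path 4: N_1 ← N_0 → N_3 → N_7 ← N_4
  N_0 is a fork here and N_0 is conditioned on, so the path is blocked at N_0.
Path 5: N_1 → N_6 ← N_5 → N_7 ← N_4
  N_6 is a collider here and neither N_6 nor any of its descendants is conditioned on, so the collider stays closed — the path is blocked at N_6.
Path 6: N_1 → N_6 ← N_5 → N_7 ← N_3 → N_4
  N_6 is a collider here and neither N_6 nor any of its descendants is conditioned on, so the collider stays closed — the path is blocked at N_6.
All paths are blocked; N_1 ⊥ N_4 | {N_0, N_2, N_3, N_7} holds.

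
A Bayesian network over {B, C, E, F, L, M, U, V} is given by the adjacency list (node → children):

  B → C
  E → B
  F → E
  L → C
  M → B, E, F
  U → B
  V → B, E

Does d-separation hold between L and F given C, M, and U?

No

6 paths connect L and F; each must be blocked for d-separation to hold:
Path 1: L → C ← B ← M → F
  M is a fork here and M is conditioned on, so the path is blocked at M.
Path 2: L → C ← B ← M → E ← F
  M is a fork here and M is conditioned on, so the path is blocked at M.
Path 3: L → C ← B ← V → E ← F
  C is a collider and C is conditioned on, which opens it; B is a chain and B is not conditioned on; V is a fork and V is not conditioned on; E is a collider and its descendant C is conditioned on, which opens it — no node blocks this path, so it is active.
Path 4: L → C ← B ← V → E ← M → F
  M is a fork here and M is conditioned on, so the path is blocked at M.
Path 5: L → C ← B ← E ← F
  C is a collider and C is conditioned on, which opens it; B is a chain and B is not conditioned on; E is a chain and E is not conditioned on — no node blocks this path, so it is active.
Path 6: L → C ← B ← E ← M → F
  M is a fork here and M is conditioned on, so the path is blocked at M.
Since the path L → C ← B ← V → E ← F is active, L and F are not d-separated given {C, M, U}.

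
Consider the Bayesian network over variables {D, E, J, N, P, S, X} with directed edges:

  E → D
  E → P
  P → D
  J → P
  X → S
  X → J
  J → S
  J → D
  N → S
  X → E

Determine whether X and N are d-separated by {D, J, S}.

Enumerating the 6 paths from X to N and testing each for blocking by {D, J, S}:
Path 1: X → J → S ← N
  J is a chain here and J is conditioned on, so the path is blocked at J.
Path 2: X → E → P ← J → S ← N
  J is a fork here and J is conditioned on, so the path is blocked at J.
Path 3: X → E → P → D ← J → S ← N
  J is a fork here and J is conditioned on, so the path is blocked at J.
Path 4: X → E → D ← J → S ← N
  J is a fork here and J is conditioned on, so the path is blocked at J.
Path 5: X → E → D ← P ← J → S ← N
  J is a fork here and J is conditioned on, so the path is blocked at J.
Path 6: X → S ← N
  S is a collider and S is conditioned on, which opens it — no node blocks this path, so it is active.
Because an active path exists, X and N are not d-separated.

No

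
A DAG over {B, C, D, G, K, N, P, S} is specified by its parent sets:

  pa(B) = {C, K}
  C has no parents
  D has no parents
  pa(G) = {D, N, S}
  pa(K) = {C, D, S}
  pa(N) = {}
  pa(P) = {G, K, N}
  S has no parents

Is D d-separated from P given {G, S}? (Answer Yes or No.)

We examine all 6 paths between D and P:
  1. D → G → P — G:chain[blocks] ⇒ blocked
  2. D → G ← S → K → P — G:collider[open]; S:fork[blocks]; K:chain[open] ⇒ blocked
  3. D → G ← N → P — G:collider[open]; N:fork[open] ⇒ active
  4. D → K → P — K:chain[open] ⇒ active
  5. D → K ← S → G → P — K:collider[blocks]; S:fork[blocks]; G:chain[blocks] ⇒ blocked
  6. D → K ← S → G ← N → P — K:collider[blocks]; S:fork[blocks]; G:collider[open]; N:fork[open] ⇒ blocked
At least one path is unblocked, so d-separation fails.

No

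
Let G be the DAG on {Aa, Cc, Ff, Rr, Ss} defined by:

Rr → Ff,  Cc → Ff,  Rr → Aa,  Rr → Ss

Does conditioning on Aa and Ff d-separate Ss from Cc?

No — Ss and Cc are not d-separated given {Aa, Ff}.

Only one path connects Ss and Cc:
Path 1: Ss ← Rr → Ff ← Cc
  Rr is a fork and Rr is not conditioned on; Ff is a collider and Ff is conditioned on, which opens it — no node blocks this path, so it is active.
At least one path is unblocked, so d-separation fails.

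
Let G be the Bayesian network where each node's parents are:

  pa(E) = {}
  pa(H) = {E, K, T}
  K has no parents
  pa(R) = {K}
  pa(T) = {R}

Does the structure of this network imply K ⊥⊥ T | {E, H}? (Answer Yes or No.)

No

Enumerating the 2 paths from K to T and testing each for blocking by {E, H}:
Path 1: K → R → T
  R is a chain and R is not conditioned on — no node blocks this path, so it is active.
Path 2: K → H ← T
  H is a collider and H is conditioned on, which opens it — no node blocks this path, so it is active.
Because an active path exists, K and T are not d-separated.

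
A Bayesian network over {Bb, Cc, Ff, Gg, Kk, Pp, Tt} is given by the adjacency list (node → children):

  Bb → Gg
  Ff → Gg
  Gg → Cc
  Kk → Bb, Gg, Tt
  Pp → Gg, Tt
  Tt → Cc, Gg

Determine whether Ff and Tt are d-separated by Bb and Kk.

Yes — Ff and Tt are d-separated given {Bb, Kk}.

There are 5 undirected paths between Ff and Tt; checking each against the conditioning set {Bb, Kk}:
  1. Ff → Gg → Cc ← Tt — Gg:chain[open]; Cc:collider[blocks] ⇒ blocked
  2. Ff → Gg ← Pp → Tt — Gg:collider[blocks]; Pp:fork[open] ⇒ blocked
  3. Ff → Gg ← Kk → Tt — Gg:collider[blocks]; Kk:fork[blocks] ⇒ blocked
  4. Ff → Gg ← Tt — Gg:collider[blocks] ⇒ blocked
  5. Ff → Gg ← Bb ← Kk → Tt — Gg:collider[blocks]; Bb:chain[blocks]; Kk:fork[blocks] ⇒ blocked
All paths are blocked; Ff ⊥ Tt | {Bb, Kk} holds.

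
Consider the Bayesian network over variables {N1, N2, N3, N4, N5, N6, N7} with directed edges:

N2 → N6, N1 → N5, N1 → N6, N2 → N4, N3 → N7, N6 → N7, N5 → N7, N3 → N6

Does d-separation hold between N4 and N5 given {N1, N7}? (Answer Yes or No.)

No

We examine all 3 paths between N4 and N5:
Path 1: N4 ← N2 → N6 ← N3 → N7 ← N5
  N2 is a fork and N2 is not conditioned on; N6 is a collider and its descendant N7 is conditioned on, which opens it; N3 is a fork and N3 is not conditioned on; N7 is a collider and N7 is conditioned on, which opens it — no node blocks this path, so it is active.
Path 2: N4 ← N2 → N6 → N7 ← N5
  N2 is a fork and N2 is not conditioned on; N6 is a chain and N6 is not conditioned on; N7 is a collider and N7 is conditioned on, which opens it — no node blocks this path, so it is active.
Path 3: N4 ← N2 → N6 ← N1 → N5
  N1 is a fork here and N1 is conditioned on, so the path is blocked at N1.
At least one path is unblocked, so d-separation fails.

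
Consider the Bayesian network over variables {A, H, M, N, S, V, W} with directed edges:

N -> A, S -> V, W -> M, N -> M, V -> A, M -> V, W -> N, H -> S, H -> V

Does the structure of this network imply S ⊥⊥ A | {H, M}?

We examine all 6 paths between S and A:
  1. S → V → A — V:chain[open] ⇒ active
  2. S → V ← M ← W → N → A — V:collider[blocks]; M:chain[blocks]; W:fork[open]; N:chain[open] ⇒ blocked
  3. S → V ← M ← N → A — V:collider[blocks]; M:chain[blocks]; N:fork[open] ⇒ blocked
  4. S ← H → V → A — H:fork[blocks]; V:chain[open] ⇒ blocked
  5. S ← H → V ← M ← W → N → A — H:fork[blocks]; V:collider[blocks]; M:chain[blocks]; W:fork[open]; N:chain[open] ⇒ blocked
  6. S ← H → V ← M ← N → A — H:fork[blocks]; V:collider[blocks]; M:chain[blocks]; N:fork[open] ⇒ blocked
Because an active path exists, S and A are not d-separated.

No — S and A are not d-separated given {H, M}.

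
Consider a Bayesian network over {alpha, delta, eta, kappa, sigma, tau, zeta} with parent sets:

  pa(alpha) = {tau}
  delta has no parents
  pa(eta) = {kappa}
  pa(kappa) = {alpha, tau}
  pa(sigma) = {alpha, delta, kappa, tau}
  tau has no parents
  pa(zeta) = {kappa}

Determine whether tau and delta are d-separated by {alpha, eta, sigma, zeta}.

5 paths connect tau and delta; each must be blocked for d-separation to hold:
  1. tau → alpha → sigma ← delta — alpha:chain[blocks]; sigma:collider[open] ⇒ blocked
  2. tau → alpha → kappa → sigma ← delta — alpha:chain[blocks]; kappa:chain[open]; sigma:collider[open] ⇒ blocked
  3. tau → sigma ← delta — sigma:collider[open] ⇒ active
  4. tau → kappa ← alpha → sigma ← delta — kappa:collider[open]; alpha:fork[blocks]; sigma:collider[open] ⇒ blocked
  5. tau → kappa → sigma ← delta — kappa:chain[open]; sigma:collider[open] ⇒ active
At least one path is unblocked, so d-separation fails.

No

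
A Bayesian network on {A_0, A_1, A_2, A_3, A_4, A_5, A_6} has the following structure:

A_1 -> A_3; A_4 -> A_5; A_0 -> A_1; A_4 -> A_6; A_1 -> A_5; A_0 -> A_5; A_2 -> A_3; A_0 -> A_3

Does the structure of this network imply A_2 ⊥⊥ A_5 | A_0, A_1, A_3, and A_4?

4 paths connect A_2 and A_5; each must be blocked for d-separation to hold:
Path 1: A_2 → A_3 ← A_1 → A_5
  A_1 is a fork here and A_1 is conditioned on, so the path is blocked at A_1.
Path 2: A_2 → A_3 ← A_1 ← A_0 → A_5
  A_1 is a chain here and A_1 is conditioned on, so the path is blocked at A_1.
Path 3: A_2 → A_3 ← A_0 → A_1 → A_5
  A_0 is a fork here and A_0 is conditioned on, so the path is blocked at A_0.
Path 4: A_2 → A_3 ← A_0 → A_5
  A_0 is a fork here and A_0 is conditioned on, so the path is blocked at A_0.
Every path is blocked, so A_2 and A_5 are d-separated given {A_0, A_1, A_3, A_4}.

Yes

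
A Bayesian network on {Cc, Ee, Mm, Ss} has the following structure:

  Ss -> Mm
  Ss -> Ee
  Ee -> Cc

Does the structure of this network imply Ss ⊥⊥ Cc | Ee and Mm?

Yes — Ss and Cc are d-separated given {Ee, Mm}.

The only undirected path from Ss to Cc is:
  1. Ss → Ee → Cc — Ee:chain[blocks] ⇒ blocked
All paths are blocked; Ss ⊥ Cc | {Ee, Mm} holds.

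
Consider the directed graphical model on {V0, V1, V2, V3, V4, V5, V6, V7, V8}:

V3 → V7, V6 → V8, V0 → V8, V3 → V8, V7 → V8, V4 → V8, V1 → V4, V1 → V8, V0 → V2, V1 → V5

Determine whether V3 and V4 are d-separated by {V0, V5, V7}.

Yes

We examine all 4 paths between V3 and V4:
Path 1: V3 → V8 ← V4
  V8 is a collider here and neither V8 nor any of its descendants is conditioned on, so the collider stays closed — the path is blocked at V8.
Path 2: V3 → V8 ← V1 → V4
  V8 is a collider here and neither V8 nor any of its descendants is conditioned on, so the collider stays closed — the path is blocked at V8.
Path 3: V3 → V7 → V8 ← V4
  V7 is a chain here and V7 is conditioned on, so the path is blocked at V7.
Path 4: V3 → V7 → V8 ← V1 → V4
  V7 is a chain here and V7 is conditioned on, so the path is blocked at V7.
Every path is blocked, so V3 and V4 are d-separated given {V0, V5, V7}.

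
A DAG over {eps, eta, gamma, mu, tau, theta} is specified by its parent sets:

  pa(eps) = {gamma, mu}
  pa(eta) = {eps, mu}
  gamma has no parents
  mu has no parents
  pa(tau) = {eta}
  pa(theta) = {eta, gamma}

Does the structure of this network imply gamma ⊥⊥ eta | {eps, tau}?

We examine all 3 paths between gamma and eta:
Path 1: gamma → eps ← mu → eta
  eps is a collider and eps is conditioned on, which opens it; mu is a fork and mu is not conditioned on — no node blocks this path, so it is active.
Path 2: gamma → eps → eta
  eps is a chain here and eps is conditioned on, so the path is blocked at eps.
Path 3: gamma → theta ← eta
  theta is a collider here and neither theta nor any of its descendants is conditioned on, so the collider stays closed — the path is blocked at theta.
Since the path gamma → eps ← mu → eta is active, gamma and eta are not d-separated given {eps, tau}.

No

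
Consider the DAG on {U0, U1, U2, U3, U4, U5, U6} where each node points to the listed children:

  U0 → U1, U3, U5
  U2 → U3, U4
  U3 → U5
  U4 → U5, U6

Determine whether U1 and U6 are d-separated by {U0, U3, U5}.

Yes — U1 and U6 are d-separated given {U0, U3, U5}.

Enumerating the 4 paths from U1 to U6 and testing each for blocking by {U0, U3, U5}:
Path 1: U1 ← U0 → U3 ← U2 → U4 → U6
  U0 is a fork here and U0 is conditioned on, so the path is blocked at U0.
Path 2: U1 ← U0 → U3 → U5 ← U4 → U6
  U0 is a fork here and U0 is conditioned on, so the path is blocked at U0.
Path 3: U1 ← U0 → U5 ← U3 ← U2 → U4 → U6
  U0 is a fork here and U0 is conditioned on, so the path is blocked at U0.
Path 4: U1 ← U0 → U5 ← U4 → U6
  U0 is a fork here and U0 is conditioned on, so the path is blocked at U0.
Since every path is blocked, d-separation holds.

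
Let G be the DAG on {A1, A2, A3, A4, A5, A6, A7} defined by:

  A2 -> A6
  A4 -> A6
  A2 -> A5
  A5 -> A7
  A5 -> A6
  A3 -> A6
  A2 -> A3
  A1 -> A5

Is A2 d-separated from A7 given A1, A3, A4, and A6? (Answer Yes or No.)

No — A2 and A7 are not d-separated given {A1, A3, A4, A6}.

There are 3 undirected paths between A2 and A7; checking each against the conditioning set {A1, A3, A4, A6}:
  1. A2 → A5 → A7 — A5:chain[open] ⇒ active
  2. A2 → A6 ← A5 → A7 — A6:collider[open]; A5:fork[open] ⇒ active
  3. A2 → A3 → A6 ← A5 → A7 — A3:chain[blocks]; A6:collider[open]; A5:fork[open] ⇒ blocked
Because an active path exists, A2 and A7 are not d-separated.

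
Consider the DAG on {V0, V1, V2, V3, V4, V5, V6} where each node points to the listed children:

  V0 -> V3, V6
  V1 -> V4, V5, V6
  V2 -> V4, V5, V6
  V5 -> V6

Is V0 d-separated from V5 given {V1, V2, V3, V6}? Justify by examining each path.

No

Enumerating the 5 paths from V0 to V5 and testing each for blocking by {V1, V2, V3, V6}:
  1. V0 → V6 ← V2 → V5 — V6:collider[open]; V2:fork[blocks] ⇒ blocked
  2. V0 → V6 ← V2 → V4 ← V1 → V5 — V6:collider[open]; V2:fork[blocks]; V4:collider[blocks]; V1:fork[blocks] ⇒ blocked
  3. V0 → V6 ← V1 → V5 — V6:collider[open]; V1:fork[blocks] ⇒ blocked
  4. V0 → V6 ← V1 → V4 ← V2 → V5 — V6:collider[open]; V1:fork[blocks]; V4:collider[blocks]; V2:fork[blocks] ⇒ blocked
  5. V0 → V6 ← V5 — V6:collider[open] ⇒ active
Since the path V0 → V6 ← V5 is active, V0 and V5 are not d-separated given {V1, V2, V3, V6}.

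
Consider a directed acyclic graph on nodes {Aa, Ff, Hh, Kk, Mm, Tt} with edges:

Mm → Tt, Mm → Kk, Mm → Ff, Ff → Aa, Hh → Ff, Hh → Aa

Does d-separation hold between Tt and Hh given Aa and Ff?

No — Tt and Hh are not d-separated given {Aa, Ff}.

Enumerating the 2 paths from Tt to Hh and testing each for blocking by {Aa, Ff}:
  1. Tt ← Mm → Ff → Aa ← Hh — Mm:fork[open]; Ff:chain[blocks]; Aa:collider[open] ⇒ blocked
  2. Tt ← Mm → Ff ← Hh — Mm:fork[open]; Ff:collider[open] ⇒ active
Since the path Tt ← Mm → Ff ← Hh is active, Tt and Hh are not d-separated given {Aa, Ff}.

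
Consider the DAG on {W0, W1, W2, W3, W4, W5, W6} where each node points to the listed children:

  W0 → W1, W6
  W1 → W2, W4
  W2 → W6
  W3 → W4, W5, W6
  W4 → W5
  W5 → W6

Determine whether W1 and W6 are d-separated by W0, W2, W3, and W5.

There are 6 undirected paths between W1 and W6; checking each against the conditioning set {W0, W2, W3, W5}:
Path 1: W1 ← W0 → W6
  W0 is a fork here and W0 is conditioned on, so the path is blocked at W0.
Path 2: W1 → W2 → W6
  W2 is a chain here and W2 is conditioned on, so the path is blocked at W2.
Path 3: W1 → W4 → W5 → W6
  W5 is a chain here and W5 is conditioned on, so the path is blocked at W5.
Path 4: W1 → W4 → W5 ← W3 → W6
  W3 is a fork here and W3 is conditioned on, so the path is blocked at W3.
Path 5: W1 → W4 ← W3 → W6
  W3 is a fork here and W3 is conditioned on, so the path is blocked at W3.
Path 6: W1 → W4 ← W3 → W5 → W6
  W3 is a fork here and W3 is conditioned on, so the path is blocked at W3.
All paths are blocked; W1 ⊥ W6 | {W0, W2, W3, W5} holds.

Yes — W1 and W6 are d-separated given {W0, W2, W3, W5}.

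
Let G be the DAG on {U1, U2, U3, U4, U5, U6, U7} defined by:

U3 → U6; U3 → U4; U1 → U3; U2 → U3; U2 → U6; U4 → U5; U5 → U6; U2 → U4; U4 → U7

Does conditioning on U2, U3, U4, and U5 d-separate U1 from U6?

Yes

We examine all 5 paths between U1 and U6:
Path 1: U1 → U3 → U6
  U3 is a chain here and U3 is conditioned on, so the path is blocked at U3.
Path 2: U1 → U3 ← U2 → U6
  U2 is a fork here and U2 is conditioned on, so the path is blocked at U2.
Path 3: U1 → U3 ← U2 → U4 → U5 → U6
  U2 is a fork here and U2 is conditioned on, so the path is blocked at U2.
Path 4: U1 → U3 → U4 ← U2 → U6
  U3 is a chain here and U3 is conditioned on, so the path is blocked at U3.
Path 5: U1 → U3 → U4 → U5 → U6
  U3 is a chain here and U3 is conditioned on, so the path is blocked at U3.
Since every path is blocked, d-separation holds.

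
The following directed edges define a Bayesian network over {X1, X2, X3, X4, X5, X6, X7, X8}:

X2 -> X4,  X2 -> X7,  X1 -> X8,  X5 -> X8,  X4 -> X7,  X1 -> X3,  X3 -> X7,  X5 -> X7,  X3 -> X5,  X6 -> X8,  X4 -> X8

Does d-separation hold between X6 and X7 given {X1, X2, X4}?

Yes

We examine all 6 paths between X6 and X7:
Path 1: X6 → X8 ← X5 → X7
  X8 is a collider here and neither X8 nor any of its descendants is conditioned on, so the collider stays closed — the path is blocked at X8.
Path 2: X6 → X8 ← X5 ← X3 → X7
  X8 is a collider here and neither X8 nor any of its descendants is conditioned on, so the collider stays closed — the path is blocked at X8.
Path 3: X6 → X8 ← X4 ← X2 → X7
  X8 is a collider here and neither X8 nor any of its descendants is conditioned on, so the collider stays closed — the path is blocked at X8.
Path 4: X6 → X8 ← X4 → X7
  X8 is a collider here and neither X8 nor any of its descendants is conditioned on, so the collider stays closed — the path is blocked at X8.
Path 5: X6 → X8 ← X1 → X3 → X7
  X8 is a collider here and neither X8 nor any of its descendants is conditioned on, so the collider stays closed — the path is blocked at X8.
Path 6: X6 → X8 ← X1 → X3 → X5 → X7
  X8 is a collider here and neither X8 nor any of its descendants is conditioned on, so the collider stays closed — the path is blocked at X8.
All paths are blocked; X6 ⊥ X7 | {X1, X2, X4} holds.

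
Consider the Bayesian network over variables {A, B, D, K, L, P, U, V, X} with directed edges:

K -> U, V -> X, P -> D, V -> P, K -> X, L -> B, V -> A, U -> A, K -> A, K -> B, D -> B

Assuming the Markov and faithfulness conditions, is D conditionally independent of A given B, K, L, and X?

No

6 paths connect D and A; each must be blocked for d-separation to hold:
Path 1: D ← P ← V → X ← K → U → A
  K is a fork here and K is conditioned on, so the path is blocked at K.
Path 2: D ← P ← V → X ← K → A
  K is a fork here and K is conditioned on, so the path is blocked at K.
Path 3: D ← P ← V → A
  P is a chain and P is not conditioned on; V is a fork and V is not conditioned on — no node blocks this path, so it is active.
Path 4: D → B ← K → X ← V → A
  K is a fork here and K is conditioned on, so the path is blocked at K.
Path 5: D → B ← K → U → A
  K is a fork here and K is conditioned on, so the path is blocked at K.
Path 6: D → B ← K → A
  K is a fork here and K is conditioned on, so the path is blocked at K.
Since the path D ← P ← V → A is active, D and A are not d-separated given {B, K, L, X}.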